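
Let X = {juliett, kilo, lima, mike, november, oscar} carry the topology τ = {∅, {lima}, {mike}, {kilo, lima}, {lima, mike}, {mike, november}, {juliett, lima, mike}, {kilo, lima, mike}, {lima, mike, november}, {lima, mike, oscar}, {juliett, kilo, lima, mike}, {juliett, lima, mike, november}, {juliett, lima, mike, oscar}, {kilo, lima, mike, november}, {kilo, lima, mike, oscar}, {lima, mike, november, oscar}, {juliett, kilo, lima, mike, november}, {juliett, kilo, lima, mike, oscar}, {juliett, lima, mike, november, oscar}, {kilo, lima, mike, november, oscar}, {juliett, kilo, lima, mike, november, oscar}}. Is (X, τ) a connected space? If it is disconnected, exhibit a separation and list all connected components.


(X, τ) is connected.

Find clopen sets (U ∈ τ with X ∖ U ∈ τ):
  U = ∅, X ∖ U = {juliett, kilo, lima, mike, november, oscar} — both open, so U is clopen.
  U = {juliett, kilo, lima, mike, november, oscar}, X ∖ U = ∅ — both open, so U is clopen.
Only trivial clopens (∅ and X) exist, so (X, τ) is connected.
Compute connected components by grouping points that agree on all clopens:
  component: {juliett, kilo, lima, mike, november, oscar}


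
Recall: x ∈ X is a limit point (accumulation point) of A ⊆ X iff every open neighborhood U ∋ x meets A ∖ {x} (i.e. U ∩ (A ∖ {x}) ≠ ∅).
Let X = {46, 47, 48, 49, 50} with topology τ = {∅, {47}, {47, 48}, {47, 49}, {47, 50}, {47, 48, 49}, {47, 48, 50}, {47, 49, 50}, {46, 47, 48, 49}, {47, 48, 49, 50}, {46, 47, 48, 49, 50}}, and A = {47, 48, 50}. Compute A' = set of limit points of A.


A' = {46, 48, 49, 50}

For each x ∈ X, list the open sets U ∈ τ with x ∈ U, then check whether U ∩ (A ∖ {x}) ≠ ∅ for every such U.
  x = 46: opens ∋ x are {46, 47, 48, 49}, {46, 47, 48, 49, 50}; each meets A ∖ {46}, so x IS a limit point.
  x = 47: open {47} ∋ x has {47} ∩ (A ∖ {47}) = ∅, so x is NOT a limit point.
  x = 48: opens ∋ x are {47, 48}, {47, 48, 49}, {47, 48, 50}, {46, 47, 48, 49}, {47, 48, 49, 50}, {46, 47, 48, 49, 50}; each meets A ∖ {48}, so x IS a limit point.
  x = 49: opens ∋ x are {47, 49}, {47, 48, 49}, {47, 49, 50}, {46, 47, 48, 49}, {47, 48, 49, 50}, {46, 47, 48, 49, 50}; each meets A ∖ {49}, so x IS a limit point.
  x = 50: opens ∋ x are {47, 50}, {47, 48, 50}, {47, 49, 50}, {47, 48, 49, 50}, {46, 47, 48, 49, 50}; each meets A ∖ {50}, so x IS a limit point.
Collecting: A' = {46, 48, 49, 50}.


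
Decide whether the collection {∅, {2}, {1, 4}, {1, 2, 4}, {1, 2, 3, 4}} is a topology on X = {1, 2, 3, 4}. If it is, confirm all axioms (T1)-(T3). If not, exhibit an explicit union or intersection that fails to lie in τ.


τ IS a topology on X.

Axiom (T1): ∅ ∈ τ? Yes; X ∈ τ? Yes.
Axiom (T2/T3): check pairwise unions and intersections of members of τ.
All pairwise intersections and unions checked — each lies in τ. Therefore τ satisfies (T1), (T2), (T3): it IS a topology on X.


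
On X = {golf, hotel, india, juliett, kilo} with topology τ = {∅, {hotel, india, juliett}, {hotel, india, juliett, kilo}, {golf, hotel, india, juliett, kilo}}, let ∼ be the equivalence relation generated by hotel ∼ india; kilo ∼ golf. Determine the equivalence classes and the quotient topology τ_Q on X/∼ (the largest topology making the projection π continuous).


X/∼ = {[golf=kilo], [hotel=india], [juliett]}; |τ_Q| = 3.

Equivalence classes: [golf=kilo], [hotel=india], [juliett].
Quotient map π: X → X/∼ sends golf ↦ [golf=kilo], hotel ↦ [hotel=india], india ↦ [hotel=india], juliett ↦ [juliett], kilo ↦ [golf=kilo].
For each subset V ⊆ X/∼, compute π^{-1}(V) ⊆ X and check whether π^{-1}(V) ∈ τ. V is open in τ_Q iff π^{-1}(V) ∈ τ.
  V = {}: π^{-1}(V) = ∅ ∈ τ ✓.
  V = {[golf=kilo]}: π^{-1}(V) = {golf, kilo} ∉ τ ✗.
  V = {[hotel=india]}: π^{-1}(V) = {hotel, india} ∉ τ ✗.
  V = {[golf=kilo], [hotel=india]}: π^{-1}(V) = {golf, hotel, india, kilo} ∉ τ ✗.
  V = {[juliett]}: π^{-1}(V) = {juliett} ∉ τ ✗.
  V = {[golf=kilo], [juliett]}: π^{-1}(V) = {golf, juliett, kilo} ∉ τ ✗.
  V = {[hotel=india], [juliett]}: π^{-1}(V) = {hotel, india, juliett} ∈ τ ✓.
  V = {[golf=kilo], [hotel=india], [juliett]}: π^{-1}(V) = {golf, hotel, india, juliett, kilo} ∈ τ ✓.
Open sets in the quotient: τ_Q = {{}, {[hotel=india], [juliett]}, {[golf=kilo], [hotel=india], [juliett]}} (3 elements).


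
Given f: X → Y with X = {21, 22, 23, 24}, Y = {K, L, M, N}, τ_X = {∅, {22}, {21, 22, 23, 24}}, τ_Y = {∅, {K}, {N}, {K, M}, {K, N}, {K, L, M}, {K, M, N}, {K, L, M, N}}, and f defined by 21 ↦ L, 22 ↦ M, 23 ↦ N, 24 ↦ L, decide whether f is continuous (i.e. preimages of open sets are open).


f is NOT continuous.

Compute f^{-1}(U) for each U ∈ τ_Y:
  U = ∅: f^{-1}(U) = ∅ ∈ τ_X ✓.
  U = {K}: f^{-1}(U) = ∅ ∈ τ_X ✓.
  U = {N}: f^{-1}(U) = {23} ∉ τ_X ✗.
  U = {K, M}: f^{-1}(U) = {22} ∈ τ_X ✓.
  U = {K, N}: f^{-1}(U) = {23} ∉ τ_X ✗.
  U = {K, L, M}: f^{-1}(U) = {21, 22, 24} ∉ τ_X ✗.
  U = {K, M, N}: f^{-1}(U) = {22, 23} ∉ τ_X ✗.
  U = {K, L, M, N}: f^{-1}(U) = {21, 22, 23, 24} ∈ τ_X ✓.
Found U = {N} with f^{-1}(U) = {23} not in τ_X. Therefore f is NOT continuous.


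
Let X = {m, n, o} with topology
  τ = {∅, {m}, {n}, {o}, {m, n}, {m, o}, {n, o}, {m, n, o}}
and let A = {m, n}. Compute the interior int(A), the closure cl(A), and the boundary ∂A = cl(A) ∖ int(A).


int(A) = {m, n}, cl(A) = {m, n}, ∂A = ∅.

Closed sets in (X, τ) are complements of opens:
  closed(X, τ) = {∅, {m}, {n}, {o}, {m, n}, {m, o}, {n, o}, {m, n, o}}.
int(A) = ⋃ {U ∈ τ : U ⊆ A}. Opens contained in A: ∅, {m}, {n}, {m, n}.
Taking the union of these: int(A) = {m, n}.
cl(A) = ⋂ {C closed : A ⊆ C}. Closed sets containing A: {m, n}, {m, n, o}.
Intersecting these: cl(A) = {m, n}.
∂A = cl(A) ∖ int(A) = {m, n} ∖ {m, n} = ∅.


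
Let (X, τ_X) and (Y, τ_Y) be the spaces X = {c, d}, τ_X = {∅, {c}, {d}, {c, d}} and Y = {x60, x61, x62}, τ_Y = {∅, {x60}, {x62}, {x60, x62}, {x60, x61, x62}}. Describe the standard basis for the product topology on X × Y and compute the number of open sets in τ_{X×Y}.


Basis B = {∅ × ∅, {c} × {x60}, {c} × {x62}, {d} × {x60}, {d} × {x62}, {c} × {x60, x62}, {c, d} × {x60}, {c, d} × {x62}, {d} × {x60, x62}, {c} × {x60, x61, x62}, {d} × {x60, x61, x62}, {c, d} × {x60, x62}, {c, d} × {x60, x61, x62}}; |τ_{X×Y}| = 25.

Enumerate products U × V with U ∈ τ_X, V ∈ τ_Y (deduplicated):
  ∅ × ∅ = {} (∅)
  {c} × {x60} = {(c,x60)}
  {c} × {x62} = {(c,x62)}
  {d} × {x60} = {(d,x60)}
  {d} × {x62} = {(d,x62)}
  {c} × {x60, x62} = {(c,x60), (c,x62)}
  {c, d} × {x60} = {(c,x60), (d,x60)}
  {c, d} × {x62} = {(c,x62), (d,x62)}
  {d} × {x60, x62} = {(d,x60), (d,x62)}
  {c} × {x60, x61, x62} = {(c,x60), (c,x61), (c,x62)}
  {d} × {x60, x61, x62} = {(d,x60), (d,x61), (d,x62)}
  {c, d} × {x60, x62} = {(c,x60), (c,x62), (d,x60), (d,x62)}
  {c, d} × {x60, x61, x62} = {(c,x60), (c,x61), (c,x62), (d,x60), (d,x61), (d,x62)}
These 13 distinct sets form the basis B.
Close under arbitrary unions to get τ_{X×Y}; counting gives |τ_{X×Y}| = 25.


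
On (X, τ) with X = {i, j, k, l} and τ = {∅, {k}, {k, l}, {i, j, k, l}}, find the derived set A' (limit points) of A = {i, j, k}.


A' = {i, j, l}

For each x ∈ X, list the open sets U ∈ τ with x ∈ U, then check whether U ∩ (A ∖ {x}) ≠ ∅ for every such U.
  x = i: opens ∋ x are {i, j, k, l}; each meets A ∖ {i}, so x IS a limit point.
  x = j: opens ∋ x are {i, j, k, l}; each meets A ∖ {j}, so x IS a limit point.
  x = k: open {k} ∋ x has {k} ∩ (A ∖ {k}) = ∅, so x is NOT a limit point.
  x = l: opens ∋ x are {k, l}, {i, j, k, l}; each meets A ∖ {l}, so x IS a limit point.
Collecting: A' = {i, j, l}.


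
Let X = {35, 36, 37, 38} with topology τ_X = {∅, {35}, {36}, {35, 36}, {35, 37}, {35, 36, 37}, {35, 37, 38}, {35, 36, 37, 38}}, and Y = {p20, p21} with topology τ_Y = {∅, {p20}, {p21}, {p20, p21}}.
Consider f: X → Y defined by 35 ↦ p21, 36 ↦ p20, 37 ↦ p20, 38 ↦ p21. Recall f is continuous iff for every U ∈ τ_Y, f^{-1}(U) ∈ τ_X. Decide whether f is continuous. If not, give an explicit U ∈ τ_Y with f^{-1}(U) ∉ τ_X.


f is NOT continuous.

Compute f^{-1}(U) for each U ∈ τ_Y:
  U = ∅: f^{-1}(U) = ∅ ∈ τ_X ✓.
  U = {p20}: f^{-1}(U) = {36, 37} ∉ τ_X ✗.
  U = {p21}: f^{-1}(U) = {35, 38} ∉ τ_X ✗.
  U = {p20, p21}: f^{-1}(U) = {35, 36, 37, 38} ∈ τ_X ✓.
Found U = {p20} with f^{-1}(U) = {36, 37} not in τ_X. Therefore f is NOT continuous.


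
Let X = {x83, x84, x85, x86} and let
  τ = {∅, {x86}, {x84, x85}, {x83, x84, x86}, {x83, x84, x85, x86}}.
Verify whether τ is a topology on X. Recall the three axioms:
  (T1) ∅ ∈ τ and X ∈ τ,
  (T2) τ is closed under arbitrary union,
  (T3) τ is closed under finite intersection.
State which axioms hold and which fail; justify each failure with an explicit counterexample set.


τ is NOT a topology on X.

Axiom (T1): ∅ ∈ τ? Yes; X ∈ τ? Yes.
Axiom (T2/T3): check pairwise unions and intersections of members of τ.
Counterexample for (T2): {x86} ∪ {x84, x85} = {x84, x85, x86} ∉ τ. Therefore τ is NOT a topology.


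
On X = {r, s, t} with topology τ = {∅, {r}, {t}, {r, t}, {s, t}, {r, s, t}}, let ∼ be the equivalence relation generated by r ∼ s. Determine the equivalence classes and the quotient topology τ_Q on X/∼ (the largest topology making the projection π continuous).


X/∼ = {[r=s], [t]}; |τ_Q| = 3.

Equivalence classes: [r=s], [t].
Quotient map π: X → X/∼ sends r ↦ [r=s], s ↦ [r=s], t ↦ [t].
For each subset V ⊆ X/∼, compute π^{-1}(V) ⊆ X and check whether π^{-1}(V) ∈ τ. V is open in τ_Q iff π^{-1}(V) ∈ τ.
  V = {}: π^{-1}(V) = ∅ ∈ τ ✓.
  V = {[r=s]}: π^{-1}(V) = {r, s} ∉ τ ✗.
  V = {[t]}: π^{-1}(V) = {t} ∈ τ ✓.
  V = {[r=s], [t]}: π^{-1}(V) = {r, s, t} ∈ τ ✓.
Open sets in the quotient: τ_Q = {{}, {[t]}, {[r=s], [t]}} (3 elements).


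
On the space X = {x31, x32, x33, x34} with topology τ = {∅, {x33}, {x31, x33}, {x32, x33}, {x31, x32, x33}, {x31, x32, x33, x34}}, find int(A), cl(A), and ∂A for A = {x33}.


int(A) = {x33}, cl(A) = {x31, x32, x33, x34}, ∂A = {x31, x32, x34}.

Closed sets in (X, τ) are complements of opens:
  closed(X, τ) = {∅, {x34}, {x31, x34}, {x32, x34}, {x31, x32, x34}, {x31, x32, x33, x34}}.
int(A) = ⋃ {U ∈ τ : U ⊆ A}. Opens contained in A: ∅, {x33}.
Taking the union of these: int(A) = {x33}.
cl(A) = ⋂ {C closed : A ⊆ C}. Closed sets containing A: {x31, x32, x33, x34}.
Intersecting these: cl(A) = {x31, x32, x33, x34}.
∂A = cl(A) ∖ int(A) = {x31, x32, x33, x34} ∖ {x33} = {x31, x32, x34}.


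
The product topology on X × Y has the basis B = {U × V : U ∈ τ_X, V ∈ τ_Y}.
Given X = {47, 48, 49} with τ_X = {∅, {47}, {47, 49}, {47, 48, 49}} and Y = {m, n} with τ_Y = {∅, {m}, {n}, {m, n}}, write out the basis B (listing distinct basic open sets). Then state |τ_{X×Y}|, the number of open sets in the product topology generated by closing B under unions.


Basis B = {∅ × ∅, {47} × {m}, {47} × {n}, {47} × {m, n}, {47, 49} × {m}, {47, 49} × {n}, {47, 48, 49} × {m}, {47, 48, 49} × {n}, {47, 49} × {m, n}, {47, 48, 49} × {m, n}}; |τ_{X×Y}| = 16.

Enumerate products U × V with U ∈ τ_X, V ∈ τ_Y (deduplicated):
  ∅ × ∅ = {} (∅)
  {47} × {m} = {(47,m)}
  {47} × {n} = {(47,n)}
  {47} × {m, n} = {(47,m), (47,n)}
  {47, 49} × {m} = {(47,m), (49,m)}
  {47, 49} × {n} = {(47,n), (49,n)}
  {47, 48, 49} × {m} = {(47,m), (48,m), (49,m)}
  {47, 48, 49} × {n} = {(47,n), (48,n), (49,n)}
  {47, 49} × {m, n} = {(47,m), (47,n), (49,m), (49,n)}
  {47, 48, 49} × {m, n} = {(47,m), (47,n), (48,m), (48,n), (49,m), (49,n)}
These 10 distinct sets form the basis B.
Close under arbitrary unions to get τ_{X×Y}; counting gives |τ_{X×Y}| = 16.


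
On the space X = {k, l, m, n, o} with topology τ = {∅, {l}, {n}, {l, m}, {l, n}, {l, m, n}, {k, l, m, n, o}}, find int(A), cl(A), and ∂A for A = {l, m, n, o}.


int(A) = {l, m, n}, cl(A) = {k, l, m, n, o}, ∂A = {k, o}.

Closed sets in (X, τ) are complements of opens:
  closed(X, τ) = {∅, {k, o}, {k, m, o}, {k, n, o}, {k, l, m, o}, {k, m, n, o}, {k, l, m, n, o}}.
int(A) = ⋃ {U ∈ τ : U ⊆ A}. Opens contained in A: ∅, {l}, {n}, {l, m}, {l, n}, {l, m, n}.
Taking the union of these: int(A) = {l, m, n}.
cl(A) = ⋂ {C closed : A ⊆ C}. Closed sets containing A: {k, l, m, n, o}.
Intersecting these: cl(A) = {k, l, m, n, o}.
∂A = cl(A) ∖ int(A) = {k, l, m, n, o} ∖ {l, m, n} = {k, o}.


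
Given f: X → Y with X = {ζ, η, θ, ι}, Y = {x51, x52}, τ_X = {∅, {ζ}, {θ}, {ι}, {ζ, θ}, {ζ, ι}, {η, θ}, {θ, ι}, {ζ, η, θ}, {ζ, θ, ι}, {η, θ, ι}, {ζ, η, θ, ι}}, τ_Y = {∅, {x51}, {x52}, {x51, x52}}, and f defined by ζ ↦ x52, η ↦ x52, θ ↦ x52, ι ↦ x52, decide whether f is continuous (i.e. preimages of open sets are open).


f IS continuous.

Compute f^{-1}(U) for each U ∈ τ_Y:
  U = ∅: f^{-1}(U) = ∅ ∈ τ_X ✓.
  U = {x51}: f^{-1}(U) = ∅ ∈ τ_X ✓.
  U = {x52}: f^{-1}(U) = {ζ, η, θ, ι} ∈ τ_X ✓.
  U = {x51, x52}: f^{-1}(U) = {ζ, η, θ, ι} ∈ τ_X ✓.
Every preimage lies in τ_X, so f IS continuous.


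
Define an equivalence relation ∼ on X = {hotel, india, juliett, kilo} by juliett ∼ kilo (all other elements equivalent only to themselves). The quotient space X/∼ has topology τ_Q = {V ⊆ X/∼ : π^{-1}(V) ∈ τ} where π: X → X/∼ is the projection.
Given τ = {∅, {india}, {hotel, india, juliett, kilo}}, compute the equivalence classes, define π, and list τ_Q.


X/∼ = {[hotel], [india], [juliett=kilo]}; |τ_Q| = 3.

Equivalence classes: [hotel], [india], [juliett=kilo].
Quotient map π: X → X/∼ sends hotel ↦ [hotel], india ↦ [india], juliett ↦ [juliett=kilo], kilo ↦ [juliett=kilo].
For each subset V ⊆ X/∼, compute π^{-1}(V) ⊆ X and check whether π^{-1}(V) ∈ τ. V is open in τ_Q iff π^{-1}(V) ∈ τ.
  V = {}: π^{-1}(V) = ∅ ∈ τ ✓.
  V = {[hotel]}: π^{-1}(V) = {hotel} ∉ τ ✗.
  V = {[india]}: π^{-1}(V) = {india} ∈ τ ✓.
  V = {[hotel], [india]}: π^{-1}(V) = {hotel, india} ∉ τ ✗.
  V = {[juliett=kilo]}: π^{-1}(V) = {juliett, kilo} ∉ τ ✗.
  V = {[hotel], [juliett=kilo]}: π^{-1}(V) = {hotel, juliett, kilo} ∉ τ ✗.
  V = {[india], [juliett=kilo]}: π^{-1}(V) = {india, juliett, kilo} ∉ τ ✗.
  V = {[hotel], [india], [juliett=kilo]}: π^{-1}(V) = {hotel, india, juliett, kilo} ∈ τ ✓.
Open sets in the quotient: τ_Q = {{}, {[india]}, {[hotel], [india], [juliett=kilo]}} (3 elements).


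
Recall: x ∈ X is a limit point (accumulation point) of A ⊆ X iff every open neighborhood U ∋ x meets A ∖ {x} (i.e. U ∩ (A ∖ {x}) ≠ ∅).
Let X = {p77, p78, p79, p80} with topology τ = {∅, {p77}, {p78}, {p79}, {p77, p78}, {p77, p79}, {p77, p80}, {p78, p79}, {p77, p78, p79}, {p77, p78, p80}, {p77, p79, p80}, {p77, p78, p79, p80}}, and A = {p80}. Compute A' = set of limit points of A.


A' = ∅

For each x ∈ X, list the open sets U ∈ τ with x ∈ U, then check whether U ∩ (A ∖ {x}) ≠ ∅ for every such U.
  x = p77: open {p77} ∋ x has {p77} ∩ (A ∖ {p77}) = ∅, so x is NOT a limit point.
  x = p78: open {p78} ∋ x has {p78} ∩ (A ∖ {p78}) = ∅, so x is NOT a limit point.
  x = p79: open {p79} ∋ x has {p79} ∩ (A ∖ {p79}) = ∅, so x is NOT a limit point.
  x = p80: open {p77, p80} ∋ x has {p77, p80} ∩ (A ∖ {p80}) = ∅, so x is NOT a limit point.
Collecting: A' = ∅.


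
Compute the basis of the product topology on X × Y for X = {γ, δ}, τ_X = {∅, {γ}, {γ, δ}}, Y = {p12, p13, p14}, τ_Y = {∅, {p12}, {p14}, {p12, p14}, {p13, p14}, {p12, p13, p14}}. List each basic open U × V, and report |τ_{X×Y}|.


Basis B = {∅ × ∅, {γ} × {p12}, {γ} × {p14}, {γ} × {p12, p14}, {γ, δ} × {p12}, {γ} × {p13, p14}, {γ, δ} × {p14}, {γ} × {p12, p13, p14}, {γ, δ} × {p12, p14}, {γ, δ} × {p13, p14}, {γ, δ} × {p12, p13, p14}}; |τ_{X×Y}| = 18.

Enumerate products U × V with U ∈ τ_X, V ∈ τ_Y (deduplicated):
  ∅ × ∅ = {} (∅)
  {γ} × {p12} = {(γ,p12)}
  {γ} × {p14} = {(γ,p14)}
  {γ} × {p12, p14} = {(γ,p12), (γ,p14)}
  {γ, δ} × {p12} = {(γ,p12), (δ,p12)}
  {γ} × {p13, p14} = {(γ,p13), (γ,p14)}
  {γ, δ} × {p14} = {(γ,p14), (δ,p14)}
  {γ} × {p12, p13, p14} = {(γ,p12), (γ,p13), (γ,p14)}
  {γ, δ} × {p12, p14} = {(γ,p12), (γ,p14), (δ,p12), (δ,p14)}
  {γ, δ} × {p13, p14} = {(γ,p13), (γ,p14), (δ,p13), (δ,p14)}
  {γ, δ} × {p12, p13, p14} = {(γ,p12), (γ,p13), (γ,p14), (δ,p12), (δ,p13), (δ,p14)}
These 11 distinct sets form the basis B.
Close under arbitrary unions to get τ_{X×Y}; counting gives |τ_{X×Y}| = 18.


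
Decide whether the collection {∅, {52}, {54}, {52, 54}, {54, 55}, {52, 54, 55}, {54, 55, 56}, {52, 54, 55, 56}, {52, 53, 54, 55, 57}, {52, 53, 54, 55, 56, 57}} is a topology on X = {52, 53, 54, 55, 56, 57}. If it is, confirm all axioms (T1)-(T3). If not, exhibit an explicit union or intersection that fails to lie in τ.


τ IS a topology on X.

Axiom (T1): ∅ ∈ τ? Yes; X ∈ τ? Yes.
Axiom (T2/T3): check pairwise unions and intersections of members of τ.
All pairwise intersections and unions checked — each lies in τ. Therefore τ satisfies (T1), (T2), (T3): it IS a topology on X.


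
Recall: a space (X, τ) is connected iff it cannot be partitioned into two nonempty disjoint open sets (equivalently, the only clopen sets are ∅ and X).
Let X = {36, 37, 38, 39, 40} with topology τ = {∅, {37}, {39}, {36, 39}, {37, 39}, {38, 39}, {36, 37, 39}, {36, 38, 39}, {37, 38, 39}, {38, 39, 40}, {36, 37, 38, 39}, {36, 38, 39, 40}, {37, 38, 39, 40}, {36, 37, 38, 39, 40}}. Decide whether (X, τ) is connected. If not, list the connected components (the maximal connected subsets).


(X, τ) is disconnected; components = [{37}, {36, 38, 39, 40}].

Find clopen sets (U ∈ τ with X ∖ U ∈ τ):
  U = ∅, X ∖ U = {36, 37, 38, 39, 40} — both open, so U is clopen.
  U = {37}, X ∖ U = {36, 38, 39, 40} — both open, so U is clopen.
  U = {36, 38, 39, 40}, X ∖ U = {37} — both open, so U is clopen.
  U = {36, 37, 38, 39, 40}, X ∖ U = ∅ — both open, so U is clopen.
Nontrivial clopen(s) exist: e.g. {36, 38, 39, 40}. So (X, τ) is disconnected.
Compute connected components by grouping points that agree on all clopens:
  component: {37}
  component: {36, 38, 39, 40}


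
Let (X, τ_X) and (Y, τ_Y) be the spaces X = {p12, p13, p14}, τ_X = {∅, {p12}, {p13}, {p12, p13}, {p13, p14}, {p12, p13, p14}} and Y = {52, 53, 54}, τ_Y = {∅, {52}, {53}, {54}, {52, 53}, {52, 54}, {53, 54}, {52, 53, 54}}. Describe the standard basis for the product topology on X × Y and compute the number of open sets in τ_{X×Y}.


Basis B = {∅ × ∅, {p12} × {52}, {p12} × {53}, {p12} × {54}, {p13} × {52}, {p13} × {53}, {p13} × {54}, {p12} × {52, 53}, {p12} × {52, 54}, {p12, p13} × {52}, {p12} × {53, 54}, {p12, p13} × {53}, {p12, p13} × {54}, {p13} × {52, 53}, {p13} × {52, 54}, {p13, p14} × {52}, {p13} × {53, 54}, {p13, p14} × {53}, {p13, p14} × {54}, {p12} × {52, 53, 54}, {p12, p13, p14} × {52}, {p12, p13, p14} × {53}, {p12, p13, p14} × {54}, {p13} × {52, 53, 54}, {p12, p13} × {52, 53}, {p12, p13} × {52, 54}, {p12, p13} × {53, 54}, {p13, p14} × {52, 53}, {p13, p14} × {52, 54}, {p13, p14} × {53, 54}, {p12, p13} × {52, 53, 54}, {p12, p13, p14} × {52, 53}, {p12, p13, p14} × {52, 54}, {p12, p13, p14} × {53, 54}, {p13, p14} × {52, 53, 54}, {p12, p13, p14} × {52, 53, 54}}; |τ_{X×Y}| = 216.

Enumerate products U × V with U ∈ τ_X, V ∈ τ_Y (deduplicated):
  ∅ × ∅ = {} (∅)
  {p12} × {52} = {(p12,52)}
  {p12} × {53} = {(p12,53)}
  {p12} × {54} = {(p12,54)}
  {p13} × {52} = {(p13,52)}
  {p13} × {53} = {(p13,53)}
  {p13} × {54} = {(p13,54)}
  {p12} × {52, 53} = {(p12,52), (p12,53)}
  {p12} × {52, 54} = {(p12,52), (p12,54)}
  {p12, p13} × {52} = {(p12,52), (p13,52)}
  {p12} × {53, 54} = {(p12,53), (p12,54)}
  {p12, p13} × {53} = {(p12,53), (p13,53)}
  {p12, p13} × {54} = {(p12,54), (p13,54)}
  {p13} × {52, 53} = {(p13,52), (p13,53)}
  {p13} × {52, 54} = {(p13,52), (p13,54)}
  {p13, p14} × {52} = {(p13,52), (p14,52)}
  {p13} × {53, 54} = {(p13,53), (p13,54)}
  {p13, p14} × {53} = {(p13,53), (p14,53)}
  {p13, p14} × {54} = {(p13,54), (p14,54)}
  {p12} × {52, 53, 54} = {(p12,52), (p12,53), (p12,54)}
  {p12, p13, p14} × {52} = {(p12,52), (p13,52), (p14,52)}
  {p12, p13, p14} × {53} = {(p12,53), (p13,53), (p14,53)}
  {p12, p13, p14} × {54} = {(p12,54), (p13,54), (p14,54)}
  {p13} × {52, 53, 54} = {(p13,52), (p13,53), (p13,54)}
  {p12, p13} × {52, 53} = {(p12,52), (p12,53), (p13,52), (p13,53)}
  {p12, p13} × {52, 54} = {(p12,52), (p12,54), (p13,52), (p13,54)}
  {p12, p13} × {53, 54} = {(p12,53), (p12,54), (p13,53), (p13,54)}
  {p13, p14} × {52, 53} = {(p13,52), (p13,53), (p14,52), (p14,53)}
  {p13, p14} × {52, 54} = {(p13,52), (p13,54), (p14,52), (p14,54)}
  {p13, p14} × {53, 54} = {(p13,53), (p13,54), (p14,53), (p14,54)}
  {p12, p13} × {52, 53, 54} = {(p12,52), (p12,53), (p12,54), (p13,52), (p13,53), (p13,54)}
  {p12, p13, p14} × {52, 53} = {(p12,52), (p12,53), (p13,52), (p13,53), (p14,52), (p14,53)}
  {p12, p13, p14} × {52, 54} = {(p12,52), (p12,54), (p13,52), (p13,54), (p14,52), (p14,54)}
  {p12, p13, p14} × {53, 54} = {(p12,53), (p12,54), (p13,53), (p13,54), (p14,53), (p14,54)}
  {p13, p14} × {52, 53, 54} = {(p13,52), (p13,53), (p13,54), (p14,52), (p14,53), (p14,54)}
  {p12, p13, p14} × {52, 53, 54} = {(p12,52), (p12,53), (p12,54), (p13,52), (p13,53), (p13,54), (p14,52), (p14,53), (p14,54)}
These 36 distinct sets form the basis B.
Close under arbitrary unions to get τ_{X×Y}; counting gives |τ_{X×Y}| = 216.


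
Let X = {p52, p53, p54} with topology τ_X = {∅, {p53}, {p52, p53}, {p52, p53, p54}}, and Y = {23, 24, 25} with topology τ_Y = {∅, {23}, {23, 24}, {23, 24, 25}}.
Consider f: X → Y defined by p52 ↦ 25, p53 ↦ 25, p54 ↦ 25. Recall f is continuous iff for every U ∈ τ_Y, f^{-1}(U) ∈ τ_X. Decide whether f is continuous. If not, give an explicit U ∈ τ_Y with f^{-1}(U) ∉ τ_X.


f IS continuous.

Compute f^{-1}(U) for each U ∈ τ_Y:
  U = ∅: f^{-1}(U) = ∅ ∈ τ_X ✓.
  U = {23}: f^{-1}(U) = ∅ ∈ τ_X ✓.
  U = {23, 24}: f^{-1}(U) = ∅ ∈ τ_X ✓.
  U = {23, 24, 25}: f^{-1}(U) = {p52, p53, p54} ∈ τ_X ✓.
Every preimage lies in τ_X, so f IS continuous.


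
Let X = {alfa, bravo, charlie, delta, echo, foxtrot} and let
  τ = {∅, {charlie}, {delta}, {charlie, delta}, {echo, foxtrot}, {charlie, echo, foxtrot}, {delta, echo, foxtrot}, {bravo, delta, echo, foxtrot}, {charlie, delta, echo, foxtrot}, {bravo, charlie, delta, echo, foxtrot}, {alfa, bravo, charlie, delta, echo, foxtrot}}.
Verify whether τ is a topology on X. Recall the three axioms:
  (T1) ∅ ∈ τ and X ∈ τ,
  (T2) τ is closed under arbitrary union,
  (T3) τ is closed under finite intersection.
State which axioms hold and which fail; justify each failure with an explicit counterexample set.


τ IS a topology on X.

Axiom (T1): ∅ ∈ τ? Yes; X ∈ τ? Yes.
Axiom (T2/T3): check pairwise unions and intersections of members of τ.
All pairwise intersections and unions checked — each lies in τ. Therefore τ satisfies (T1), (T2), (T3): it IS a topology on X.


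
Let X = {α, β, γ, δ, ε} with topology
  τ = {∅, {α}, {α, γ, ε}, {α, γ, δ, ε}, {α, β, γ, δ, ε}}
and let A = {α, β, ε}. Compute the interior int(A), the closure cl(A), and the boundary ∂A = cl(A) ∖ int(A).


int(A) = {α}, cl(A) = {α, β, γ, δ, ε}, ∂A = {β, γ, δ, ε}.

Closed sets in (X, τ) are complements of opens:
  closed(X, τ) = {∅, {β}, {β, δ}, {β, γ, δ, ε}, {α, β, γ, δ, ε}}.
int(A) = ⋃ {U ∈ τ : U ⊆ A}. Opens contained in A: ∅, {α}.
Taking the union of these: int(A) = {α}.
cl(A) = ⋂ {C closed : A ⊆ C}. Closed sets containing A: {α, β, γ, δ, ε}.
Intersecting these: cl(A) = {α, β, γ, δ, ε}.
∂A = cl(A) ∖ int(A) = {α, β, γ, δ, ε} ∖ {α} = {β, γ, δ, ε}.


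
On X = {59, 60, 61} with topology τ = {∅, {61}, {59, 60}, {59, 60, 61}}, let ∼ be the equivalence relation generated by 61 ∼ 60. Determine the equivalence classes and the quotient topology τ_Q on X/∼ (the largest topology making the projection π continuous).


X/∼ = {[59], [60=61]}; |τ_Q| = 2.

Equivalence classes: [59], [60=61].
Quotient map π: X → X/∼ sends 59 ↦ [59], 60 ↦ [60=61], 61 ↦ [60=61].
For each subset V ⊆ X/∼, compute π^{-1}(V) ⊆ X and check whether π^{-1}(V) ∈ τ. V is open in τ_Q iff π^{-1}(V) ∈ τ.
  V = {}: π^{-1}(V) = ∅ ∈ τ ✓.
  V = {[59]}: π^{-1}(V) = {59} ∉ τ ✗.
  V = {[60=61]}: π^{-1}(V) = {60, 61} ∉ τ ✗.
  V = {[59], [60=61]}: π^{-1}(V) = {59, 60, 61} ∈ τ ✓.
Open sets in the quotient: τ_Q = {{}, {[59], [60=61]}} (2 elements).


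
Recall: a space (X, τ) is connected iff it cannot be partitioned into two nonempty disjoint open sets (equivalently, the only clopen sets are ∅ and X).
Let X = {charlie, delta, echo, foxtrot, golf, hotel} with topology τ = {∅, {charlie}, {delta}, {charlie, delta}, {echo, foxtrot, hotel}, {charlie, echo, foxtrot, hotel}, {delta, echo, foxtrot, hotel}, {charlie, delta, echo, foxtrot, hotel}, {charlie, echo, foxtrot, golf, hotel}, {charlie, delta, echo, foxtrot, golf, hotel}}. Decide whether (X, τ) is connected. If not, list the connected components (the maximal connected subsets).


(X, τ) is disconnected; components = [{delta}, {charlie, echo, foxtrot, golf, hotel}].

Find clopen sets (U ∈ τ with X ∖ U ∈ τ):
  U = ∅, X ∖ U = {charlie, delta, echo, foxtrot, golf, hotel} — both open, so U is clopen.
  U = {delta}, X ∖ U = {charlie, echo, foxtrot, golf, hotel} — both open, so U is clopen.
  U = {charlie, echo, foxtrot, golf, hotel}, X ∖ U = {delta} — both open, so U is clopen.
  U = {charlie, delta, echo, foxtrot, golf, hotel}, X ∖ U = ∅ — both open, so U is clopen.
Nontrivial clopen(s) exist: e.g. {charlie, echo, foxtrot, golf, hotel}. So (X, τ) is disconnected.
Compute connected components by grouping points that agree on all clopens:
  component: {delta}
  component: {charlie, echo, foxtrot, golf, hotel}


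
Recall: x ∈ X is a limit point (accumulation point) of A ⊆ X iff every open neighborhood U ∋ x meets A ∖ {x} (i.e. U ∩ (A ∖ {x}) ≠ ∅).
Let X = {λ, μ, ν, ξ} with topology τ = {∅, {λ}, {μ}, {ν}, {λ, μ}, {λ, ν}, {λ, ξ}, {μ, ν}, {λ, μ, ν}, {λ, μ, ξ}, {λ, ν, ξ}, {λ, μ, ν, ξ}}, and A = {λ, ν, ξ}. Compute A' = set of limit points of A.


A' = {ξ}

For each x ∈ X, list the open sets U ∈ τ with x ∈ U, then check whether U ∩ (A ∖ {x}) ≠ ∅ for every such U.
  x = λ: open {λ} ∋ x has {λ} ∩ (A ∖ {λ}) = ∅, so x is NOT a limit point.
  x = μ: open {μ} ∋ x has {μ} ∩ (A ∖ {μ}) = ∅, so x is NOT a limit point.
  x = ν: open {ν} ∋ x has {ν} ∩ (A ∖ {ν}) = ∅, so x is NOT a limit point.
  x = ξ: opens ∋ x are {λ, ξ}, {λ, μ, ξ}, {λ, ν, ξ}, {λ, μ, ν, ξ}; each meets A ∖ {ξ}, so x IS a limit point.
Collecting: A' = {ξ}.


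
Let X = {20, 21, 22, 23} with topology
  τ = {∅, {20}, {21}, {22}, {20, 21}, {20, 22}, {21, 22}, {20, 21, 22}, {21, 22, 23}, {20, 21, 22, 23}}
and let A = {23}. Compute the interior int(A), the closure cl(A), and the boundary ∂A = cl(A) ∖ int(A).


int(A) = ∅, cl(A) = {23}, ∂A = {23}.

Closed sets in (X, τ) are complements of opens:
  closed(X, τ) = {∅, {20}, {23}, {20, 23}, {21, 23}, {22, 23}, {20, 21, 23}, {20, 22, 23}, {21, 22, 23}, {20, 21, 22, 23}}.
int(A) = ⋃ {U ∈ τ : U ⊆ A}. Opens contained in A: ∅.
Taking the union of these: int(A) = ∅.
cl(A) = ⋂ {C closed : A ⊆ C}. Closed sets containing A: {23}, {20, 23}, {21, 23}, {22, 23}, {20, 21, 23}, {20, 22, 23}, {21, 22, 23}, {20, 21, 22, 23}.
Intersecting these: cl(A) = {23}.
∂A = cl(A) ∖ int(A) = {23} ∖ ∅ = {23}.


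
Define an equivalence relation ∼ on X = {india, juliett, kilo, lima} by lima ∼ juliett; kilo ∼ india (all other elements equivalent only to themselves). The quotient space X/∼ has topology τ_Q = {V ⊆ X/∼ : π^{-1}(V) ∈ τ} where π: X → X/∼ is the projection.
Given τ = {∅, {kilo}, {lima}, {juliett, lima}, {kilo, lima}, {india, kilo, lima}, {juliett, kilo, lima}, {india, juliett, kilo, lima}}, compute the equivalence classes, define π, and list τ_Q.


X/∼ = {[india=kilo], [juliett=lima]}; |τ_Q| = 3.

Equivalence classes: [india=kilo], [juliett=lima].
Quotient map π: X → X/∼ sends india ↦ [india=kilo], juliett ↦ [juliett=lima], kilo ↦ [india=kilo], lima ↦ [juliett=lima].
For each subset V ⊆ X/∼, compute π^{-1}(V) ⊆ X and check whether π^{-1}(V) ∈ τ. V is open in τ_Q iff π^{-1}(V) ∈ τ.
  V = {}: π^{-1}(V) = ∅ ∈ τ ✓.
  V = {[india=kilo]}: π^{-1}(V) = {india, kilo} ∉ τ ✗.
  V = {[juliett=lima]}: π^{-1}(V) = {juliett, lima} ∈ τ ✓.
  V = {[india=kilo], [juliett=lima]}: π^{-1}(V) = {india, juliett, kilo, lima} ∈ τ ✓.
Open sets in the quotient: τ_Q = {{}, {[juliett=lima]}, {[india=kilo], [juliett=lima]}} (3 elements).


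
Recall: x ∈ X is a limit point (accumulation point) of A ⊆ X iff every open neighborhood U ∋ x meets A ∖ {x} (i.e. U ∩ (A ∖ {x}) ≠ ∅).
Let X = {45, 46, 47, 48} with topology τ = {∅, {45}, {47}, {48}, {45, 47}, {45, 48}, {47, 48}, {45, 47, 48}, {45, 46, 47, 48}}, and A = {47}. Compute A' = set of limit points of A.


A' = {46}

For each x ∈ X, list the open sets U ∈ τ with x ∈ U, then check whether U ∩ (A ∖ {x}) ≠ ∅ for every such U.
  x = 45: open {45} ∋ x has {45} ∩ (A ∖ {45}) = ∅, so x is NOT a limit point.
  x = 46: opens ∋ x are {45, 46, 47, 48}; each meets A ∖ {46}, so x IS a limit point.
  x = 47: open {47} ∋ x has {47} ∩ (A ∖ {47}) = ∅, so x is NOT a limit point.
  x = 48: open {48} ∋ x has {48} ∩ (A ∖ {48}) = ∅, so x is NOT a limit point.
Collecting: A' = {46}.


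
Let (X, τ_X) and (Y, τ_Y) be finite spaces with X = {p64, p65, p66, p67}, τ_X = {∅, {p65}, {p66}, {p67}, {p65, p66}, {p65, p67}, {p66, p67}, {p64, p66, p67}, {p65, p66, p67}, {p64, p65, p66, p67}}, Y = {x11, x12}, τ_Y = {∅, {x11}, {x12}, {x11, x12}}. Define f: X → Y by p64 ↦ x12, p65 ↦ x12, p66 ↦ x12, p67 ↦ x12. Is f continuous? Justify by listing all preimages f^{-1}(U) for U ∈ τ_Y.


f IS continuous.

Compute f^{-1}(U) for each U ∈ τ_Y:
  U = ∅: f^{-1}(U) = ∅ ∈ τ_X ✓.
  U = {x11}: f^{-1}(U) = ∅ ∈ τ_X ✓.
  U = {x12}: f^{-1}(U) = {p64, p65, p66, p67} ∈ τ_X ✓.
  U = {x11, x12}: f^{-1}(U) = {p64, p65, p66, p67} ∈ τ_X ✓.
Every preimage lies in τ_X, so f IS continuous.


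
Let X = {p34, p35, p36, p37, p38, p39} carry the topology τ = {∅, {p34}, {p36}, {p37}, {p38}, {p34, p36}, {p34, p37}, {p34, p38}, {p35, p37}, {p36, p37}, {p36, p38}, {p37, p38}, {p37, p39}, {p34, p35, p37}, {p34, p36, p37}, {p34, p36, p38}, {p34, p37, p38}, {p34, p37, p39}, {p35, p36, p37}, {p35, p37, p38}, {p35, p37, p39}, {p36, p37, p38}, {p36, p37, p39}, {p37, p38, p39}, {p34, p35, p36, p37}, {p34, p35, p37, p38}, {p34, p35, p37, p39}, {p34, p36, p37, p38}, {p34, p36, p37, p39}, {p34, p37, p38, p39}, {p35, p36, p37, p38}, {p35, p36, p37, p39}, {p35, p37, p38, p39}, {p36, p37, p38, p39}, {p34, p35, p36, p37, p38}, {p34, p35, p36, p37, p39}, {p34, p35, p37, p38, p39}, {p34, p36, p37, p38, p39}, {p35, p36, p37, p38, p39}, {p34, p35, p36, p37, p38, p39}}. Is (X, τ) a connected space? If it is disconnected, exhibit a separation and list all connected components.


(X, τ) is disconnected; components = [{p34}, {p36}, {p38}, {p35, p37, p39}].

Find clopen sets (U ∈ τ with X ∖ U ∈ τ):
  U = ∅, X ∖ U = {p34, p35, p36, p37, p38, p39} — both open, so U is clopen.
  U = {p34}, X ∖ U = {p35, p36, p37, p38, p39} — both open, so U is clopen.
  U = {p36}, X ∖ U = {p34, p35, p37, p38, p39} — both open, so U is clopen.
  U = {p38}, X ∖ U = {p34, p35, p36, p37, p39} — both open, so U is clopen.
  U = {p34, p36}, X ∖ U = {p35, p37, p38, p39} — both open, so U is clopen.
  U = {p34, p38}, X ∖ U = {p35, p36, p37, p39} — both open, so U is clopen.
  U = {p36, p38}, X ∖ U = {p34, p35, p37, p39} — both open, so U is clopen.
  U = {p34, p36, p38}, X ∖ U = {p35, p37, p39} — both open, so U is clopen.
  U = {p35, p37, p39}, X ∖ U = {p34, p36, p38} — both open, so U is clopen.
  U = {p34, p35, p37, p39}, X ∖ U = {p36, p38} — both open, so U is clopen.
  U = {p35, p36, p37, p39}, X ∖ U = {p34, p38} — both open, so U is clopen.
  U = {p35, p37, p38, p39}, X ∖ U = {p34, p36} — both open, so U is clopen.
  U = {p34, p35, p36, p37, p39}, X ∖ U = {p38} — both open, so U is clopen.
  U = {p34, p35, p37, p38, p39}, X ∖ U = {p36} — both open, so U is clopen.
  U = {p35, p36, p37, p38, p39}, X ∖ U = {p34} — both open, so U is clopen.
  U = {p34, p35, p36, p37, p38, p39}, X ∖ U = ∅ — both open, so U is clopen.
Nontrivial clopen(s) exist: e.g. {p35, p36, p37, p38, p39}. So (X, τ) is disconnected.
Compute connected components by grouping points that agree on all clopens:
  component: {p34}
  component: {p36}
  component: {p38}
  component: {p35, p37, p39}


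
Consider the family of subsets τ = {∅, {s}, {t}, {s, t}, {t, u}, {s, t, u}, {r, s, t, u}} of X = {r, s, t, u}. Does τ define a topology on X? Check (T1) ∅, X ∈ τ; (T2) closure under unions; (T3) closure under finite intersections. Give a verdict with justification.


τ IS a topology on X.

Axiom (T1): ∅ ∈ τ? Yes; X ∈ τ? Yes.
Axiom (T2/T3): check pairwise unions and intersections of members of τ.
All pairwise intersections and unions checked — each lies in τ. Therefore τ satisfies (T1), (T2), (T3): it IS a topology on X.


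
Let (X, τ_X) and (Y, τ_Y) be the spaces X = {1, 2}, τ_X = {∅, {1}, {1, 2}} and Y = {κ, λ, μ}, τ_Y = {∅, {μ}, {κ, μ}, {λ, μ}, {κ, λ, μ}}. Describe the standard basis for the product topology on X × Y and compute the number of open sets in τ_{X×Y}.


Basis B = {∅ × ∅, {1} × {μ}, {1} × {κ, μ}, {1} × {λ, μ}, {1, 2} × {μ}, {1} × {κ, λ, μ}, {1, 2} × {κ, μ}, {1, 2} × {λ, μ}, {1, 2} × {κ, λ, μ}}; |τ_{X×Y}| = 14.

Enumerate products U × V with U ∈ τ_X, V ∈ τ_Y (deduplicated):
  ∅ × ∅ = {} (∅)
  {1} × {μ} = {(1,μ)}
  {1} × {κ, μ} = {(1,κ), (1,μ)}
  {1} × {λ, μ} = {(1,λ), (1,μ)}
  {1, 2} × {μ} = {(1,μ), (2,μ)}
  {1} × {κ, λ, μ} = {(1,κ), (1,λ), (1,μ)}
  {1, 2} × {κ, μ} = {(1,κ), (1,μ), (2,κ), (2,μ)}
  {1, 2} × {λ, μ} = {(1,λ), (1,μ), (2,λ), (2,μ)}
  {1, 2} × {κ, λ, μ} = {(1,κ), (1,λ), (1,μ), (2,κ), (2,λ), (2,μ)}
These 9 distinct sets form the basis B.
Close under arbitrary unions to get τ_{X×Y}; counting gives |τ_{X×Y}| = 14.


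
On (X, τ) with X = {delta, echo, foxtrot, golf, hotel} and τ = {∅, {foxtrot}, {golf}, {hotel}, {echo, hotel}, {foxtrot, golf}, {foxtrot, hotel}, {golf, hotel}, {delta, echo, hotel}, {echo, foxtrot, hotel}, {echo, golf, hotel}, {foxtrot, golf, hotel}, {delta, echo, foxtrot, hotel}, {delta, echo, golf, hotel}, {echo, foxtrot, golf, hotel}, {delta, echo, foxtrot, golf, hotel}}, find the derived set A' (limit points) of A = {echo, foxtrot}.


A' = {delta}

For each x ∈ X, list the open sets U ∈ τ with x ∈ U, then check whether U ∩ (A ∖ {x}) ≠ ∅ for every such U.
  x = delta: opens ∋ x are {delta, echo, hotel}, {delta, echo, foxtrot, hotel}, {delta, echo, golf, hotel}, {delta, echo, foxtrot, golf, hotel}; each meets A ∖ {delta}, so x IS a limit point.
  x = echo: open {echo, hotel} ∋ x has {echo, hotel} ∩ (A ∖ {echo}) = ∅, so x is NOT a limit point.
  x = foxtrot: open {foxtrot} ∋ x has {foxtrot} ∩ (A ∖ {foxtrot}) = ∅, so x is NOT a limit point.
  x = golf: open {golf} ∋ x has {golf} ∩ (A ∖ {golf}) = ∅, so x is NOT a limit point.
  x = hotel: open {hotel} ∋ x has {hotel} ∩ (A ∖ {hotel}) = ∅, so x is NOT a limit point.
Collecting: A' = {delta}.


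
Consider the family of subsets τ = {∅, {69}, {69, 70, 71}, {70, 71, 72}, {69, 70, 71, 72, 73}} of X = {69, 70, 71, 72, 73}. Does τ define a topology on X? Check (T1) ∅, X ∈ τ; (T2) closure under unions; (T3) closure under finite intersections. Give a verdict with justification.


τ is NOT a topology on X.

Axiom (T1): ∅ ∈ τ? Yes; X ∈ τ? Yes.
Axiom (T2/T3): check pairwise unions and intersections of members of τ.
Counterexample for (T2): {69} ∪ {70, 71, 72} = {69, 70, 71, 72} ∉ τ. Therefore τ is NOT a topology.


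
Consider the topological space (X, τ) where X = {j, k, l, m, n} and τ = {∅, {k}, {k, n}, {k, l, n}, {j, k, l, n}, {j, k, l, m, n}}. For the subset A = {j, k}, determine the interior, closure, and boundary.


int(A) = {k}, cl(A) = {j, k, l, m, n}, ∂A = {j, l, m, n}.

Closed sets in (X, τ) are complements of opens:
  closed(X, τ) = {∅, {m}, {j, m}, {j, l, m}, {j, l, m, n}, {j, k, l, m, n}}.
int(A) = ⋃ {U ∈ τ : U ⊆ A}. Opens contained in A: ∅, {k}.
Taking the union of these: int(A) = {k}.
cl(A) = ⋂ {C closed : A ⊆ C}. Closed sets containing A: {j, k, l, m, n}.
Intersecting these: cl(A) = {j, k, l, m, n}.
∂A = cl(A) ∖ int(A) = {j, k, l, m, n} ∖ {k} = {j, l, m, n}.


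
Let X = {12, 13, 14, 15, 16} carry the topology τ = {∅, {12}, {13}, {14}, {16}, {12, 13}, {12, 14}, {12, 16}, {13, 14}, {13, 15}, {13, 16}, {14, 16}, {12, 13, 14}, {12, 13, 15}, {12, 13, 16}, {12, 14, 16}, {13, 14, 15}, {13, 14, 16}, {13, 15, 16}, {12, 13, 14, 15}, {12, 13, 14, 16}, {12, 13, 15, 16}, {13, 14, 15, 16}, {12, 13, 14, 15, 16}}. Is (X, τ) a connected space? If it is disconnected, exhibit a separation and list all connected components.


(X, τ) is disconnected; components = [{12}, {14}, {16}, {13, 15}].

Find clopen sets (U ∈ τ with X ∖ U ∈ τ):
  U = ∅, X ∖ U = {12, 13, 14, 15, 16} — both open, so U is clopen.
  U = {12}, X ∖ U = {13, 14, 15, 16} — both open, so U is clopen.
  U = {14}, X ∖ U = {12, 13, 15, 16} — both open, so U is clopen.
  U = {16}, X ∖ U = {12, 13, 14, 15} — both open, so U is clopen.
  U = {12, 14}, X ∖ U = {13, 15, 16} — both open, so U is clopen.
  U = {12, 16}, X ∖ U = {13, 14, 15} — both open, so U is clopen.
  U = {13, 15}, X ∖ U = {12, 14, 16} — both open, so U is clopen.
  U = {14, 16}, X ∖ U = {12, 13, 15} — both open, so U is clopen.
  U = {12, 13, 15}, X ∖ U = {14, 16} — both open, so U is clopen.
  U = {12, 14, 16}, X ∖ U = {13, 15} — both open, so U is clopen.
  U = {13, 14, 15}, X ∖ U = {12, 16} — both open, so U is clopen.
  U = {13, 15, 16}, X ∖ U = {12, 14} — both open, so U is clopen.
  U = {12, 13, 14, 15}, X ∖ U = {16} — both open, so U is clopen.
  U = {12, 13, 15, 16}, X ∖ U = {14} — both open, so U is clopen.
  U = {13, 14, 15, 16}, X ∖ U = {12} — both open, so U is clopen.
  U = {12, 13, 14, 15, 16}, X ∖ U = ∅ — both open, so U is clopen.
Nontrivial clopen(s) exist: e.g. {13, 14, 15}. So (X, τ) is disconnected.
Compute connected components by grouping points that agree on all clopens:
  component: {12}
  component: {14}
  component: {16}
  component: {13, 15}


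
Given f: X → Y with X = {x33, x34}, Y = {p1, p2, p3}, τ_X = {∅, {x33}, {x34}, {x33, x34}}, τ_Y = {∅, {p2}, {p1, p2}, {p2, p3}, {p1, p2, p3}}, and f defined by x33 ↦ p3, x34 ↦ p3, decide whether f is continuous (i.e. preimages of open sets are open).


f IS continuous.

Compute f^{-1}(U) for each U ∈ τ_Y:
  U = ∅: f^{-1}(U) = ∅ ∈ τ_X ✓.
  U = {p2}: f^{-1}(U) = ∅ ∈ τ_X ✓.
  U = {p1, p2}: f^{-1}(U) = ∅ ∈ τ_X ✓.
  U = {p2, p3}: f^{-1}(U) = {x33, x34} ∈ τ_X ✓.
  U = {p1, p2, p3}: f^{-1}(U) = {x33, x34} ∈ τ_X ✓.
Every preimage lies in τ_X, so f IS continuous.


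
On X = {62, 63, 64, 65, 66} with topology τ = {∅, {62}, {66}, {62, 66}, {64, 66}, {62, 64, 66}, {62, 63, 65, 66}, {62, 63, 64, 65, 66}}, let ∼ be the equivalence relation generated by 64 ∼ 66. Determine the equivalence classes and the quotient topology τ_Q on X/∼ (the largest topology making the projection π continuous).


X/∼ = {[62], [63], [64=66], [65]}; |τ_Q| = 5.

Equivalence classes: [62], [63], [64=66], [65].
Quotient map π: X → X/∼ sends 62 ↦ [62], 63 ↦ [63], 64 ↦ [64=66], 65 ↦ [65], 66 ↦ [64=66].
For each subset V ⊆ X/∼, compute π^{-1}(V) ⊆ X and check whether π^{-1}(V) ∈ τ. V is open in τ_Q iff π^{-1}(V) ∈ τ.
  V = {}: π^{-1}(V) = ∅ ∈ τ ✓.
  V = {[62]}: π^{-1}(V) = {62} ∈ τ ✓.
  V = {[63]}: π^{-1}(V) = {63} ∉ τ ✗.
  V = {[62], [63]}: π^{-1}(V) = {62, 63} ∉ τ ✗.
  V = {[64=66]}: π^{-1}(V) = {64, 66} ∈ τ ✓.
  V = {[62], [64=66]}: π^{-1}(V) = {62, 64, 66} ∈ τ ✓.
  V = {[63], [64=66]}: π^{-1}(V) = {63, 64, 66} ∉ τ ✗.
  V = {[62], [63], [64=66]}: π^{-1}(V) = {62, 63, 64, 66} ∉ τ ✗.
  V = {[65]}: π^{-1}(V) = {65} ∉ τ ✗.
  V = {[62], [65]}: π^{-1}(V) = {62, 65} ∉ τ ✗.
  V = {[63], [65]}: π^{-1}(V) = {63, 65} ∉ τ ✗.
  V = {[62], [63], [65]}: π^{-1}(V) = {62, 63, 65} ∉ τ ✗.
  V = {[64=66], [65]}: π^{-1}(V) = {64, 65, 66} ∉ τ ✗.
  V = {[62], [64=66], [65]}: π^{-1}(V) = {62, 64, 65, 66} ∉ τ ✗.
  V = {[63], [64=66], [65]}: π^{-1}(V) = {63, 64, 65, 66} ∉ τ ✗.
  V = {[62], [63], [64=66], [65]}: π^{-1}(V) = {62, 63, 64, 65, 66} ∈ τ ✓.
Open sets in the quotient: τ_Q = {{}, {[62]}, {[64=66]}, {[62], [64=66]}, {[62], [63], [64=66], [65]}} (5 elements).
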